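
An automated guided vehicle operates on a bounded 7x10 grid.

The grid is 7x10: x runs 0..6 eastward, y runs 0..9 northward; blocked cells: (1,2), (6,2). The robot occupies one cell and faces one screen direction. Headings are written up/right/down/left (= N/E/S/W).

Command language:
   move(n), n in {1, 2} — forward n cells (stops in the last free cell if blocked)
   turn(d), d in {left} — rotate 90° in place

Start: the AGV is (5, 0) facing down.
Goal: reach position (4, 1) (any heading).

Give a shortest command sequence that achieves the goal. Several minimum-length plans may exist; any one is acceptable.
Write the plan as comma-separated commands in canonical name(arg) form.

begin: (5, 0) facing down
step 1 (turn(left)): (5, 0) facing right
step 2 (turn(left)): (5, 0) facing up
step 3 (move(1)): (5, 1) facing up
step 4 (turn(left)): (5, 1) facing left
step 5 (move(1)): (4, 1) facing left
no 4-step plan works, so 5 is optimal.

turn(left), turn(left), move(1), turn(left), move(1)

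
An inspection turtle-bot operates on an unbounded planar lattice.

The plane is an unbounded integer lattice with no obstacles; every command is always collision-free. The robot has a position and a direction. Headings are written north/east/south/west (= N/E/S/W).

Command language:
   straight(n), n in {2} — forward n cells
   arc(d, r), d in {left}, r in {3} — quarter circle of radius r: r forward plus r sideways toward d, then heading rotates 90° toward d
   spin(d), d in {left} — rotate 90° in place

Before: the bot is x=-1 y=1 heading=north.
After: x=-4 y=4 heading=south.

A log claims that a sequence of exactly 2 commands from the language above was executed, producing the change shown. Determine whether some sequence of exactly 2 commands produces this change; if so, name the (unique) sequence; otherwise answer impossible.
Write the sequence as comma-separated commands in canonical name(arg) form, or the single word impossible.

key: position moved to (-4,4) AND the heading swung to S — translation plus rotation needed
begin: x=-1 y=1 heading=north
[1] after arc(left, 3): x=-4 y=4 heading=west
[2] after spin(left): x=-4 y=4 heading=south
all 9 alternatives checked — unique.

arc(left, 3), spin(left)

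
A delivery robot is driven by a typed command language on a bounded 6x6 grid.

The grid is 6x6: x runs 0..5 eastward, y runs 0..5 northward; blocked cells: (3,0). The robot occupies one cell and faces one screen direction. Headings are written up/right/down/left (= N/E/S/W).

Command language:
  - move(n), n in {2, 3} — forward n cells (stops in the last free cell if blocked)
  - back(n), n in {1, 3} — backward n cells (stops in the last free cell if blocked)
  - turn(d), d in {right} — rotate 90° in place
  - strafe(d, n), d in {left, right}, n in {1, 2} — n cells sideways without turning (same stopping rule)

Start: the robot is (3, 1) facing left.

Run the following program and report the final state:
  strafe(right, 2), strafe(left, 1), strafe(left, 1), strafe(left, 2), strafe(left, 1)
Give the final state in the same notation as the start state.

from: (3, 1) facing left
step 1 (strafe(right, 2)): (3, 3) facing left
step 2 (strafe(left, 1)): (3, 2) facing left
step 3 (strafe(left, 1)): (3, 1) facing left
step 4 (strafe(left, 2)): (3, 1) facing left
step 5 (strafe(left, 1)): (3, 1) facing left

(3, 1) facing left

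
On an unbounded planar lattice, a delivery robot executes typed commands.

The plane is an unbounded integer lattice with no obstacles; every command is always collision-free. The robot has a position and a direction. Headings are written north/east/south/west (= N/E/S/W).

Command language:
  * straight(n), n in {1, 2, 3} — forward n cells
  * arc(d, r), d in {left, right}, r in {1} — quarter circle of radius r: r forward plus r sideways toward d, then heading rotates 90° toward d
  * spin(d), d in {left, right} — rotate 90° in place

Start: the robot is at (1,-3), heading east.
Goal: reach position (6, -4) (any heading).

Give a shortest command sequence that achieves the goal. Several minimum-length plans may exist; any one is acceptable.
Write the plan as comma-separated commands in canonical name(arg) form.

straight(2), straight(2), arc(right, 1)

t0: at (1,-3), heading east
t=1 straight(2) ⇒ at (3,-3), heading east
t=2 straight(2) ⇒ at (5,-3), heading east
t=3 arc(right, 1) ⇒ at (6,-4), heading south
minimal: 3 command(s), checked below 3.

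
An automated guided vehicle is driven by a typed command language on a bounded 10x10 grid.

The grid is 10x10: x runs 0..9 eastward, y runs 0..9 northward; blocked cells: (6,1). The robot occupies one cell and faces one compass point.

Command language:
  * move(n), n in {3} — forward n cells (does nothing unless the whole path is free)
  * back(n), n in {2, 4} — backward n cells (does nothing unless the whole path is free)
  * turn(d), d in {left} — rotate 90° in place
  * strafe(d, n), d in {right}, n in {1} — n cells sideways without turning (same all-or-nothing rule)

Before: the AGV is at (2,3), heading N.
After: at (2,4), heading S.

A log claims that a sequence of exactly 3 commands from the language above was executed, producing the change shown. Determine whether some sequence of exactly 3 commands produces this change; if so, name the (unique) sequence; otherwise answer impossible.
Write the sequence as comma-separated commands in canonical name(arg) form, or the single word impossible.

turn(left), strafe(right, 1), turn(left)

key: position moved to (2,4) AND the heading swung to S — translation plus rotation needed
from: at (2,3), heading N
step 1 (turn(left)): at (2,3), heading W
step 2 (strafe(right, 1)): at (2,4), heading W
step 3 (turn(left)): at (2,4), heading S
no rival 3-sequence matches.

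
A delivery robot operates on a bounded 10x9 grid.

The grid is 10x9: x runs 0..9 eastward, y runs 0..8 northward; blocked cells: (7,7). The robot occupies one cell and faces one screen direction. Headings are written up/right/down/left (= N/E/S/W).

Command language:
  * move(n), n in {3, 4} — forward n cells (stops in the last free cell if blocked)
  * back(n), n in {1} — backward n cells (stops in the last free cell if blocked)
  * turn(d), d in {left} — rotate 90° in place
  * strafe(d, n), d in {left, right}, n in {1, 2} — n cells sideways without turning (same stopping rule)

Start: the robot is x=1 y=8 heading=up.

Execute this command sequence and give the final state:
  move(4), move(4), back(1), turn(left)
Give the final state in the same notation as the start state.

initial: x=1 y=8 heading=up
t=1 move(4) ⇒ x=1 y=8 heading=up
t=2 move(4) ⇒ x=1 y=8 heading=up
t=3 back(1) ⇒ x=1 y=7 heading=up
t=4 turn(left) ⇒ x=1 y=7 heading=left

x=1 y=7 heading=left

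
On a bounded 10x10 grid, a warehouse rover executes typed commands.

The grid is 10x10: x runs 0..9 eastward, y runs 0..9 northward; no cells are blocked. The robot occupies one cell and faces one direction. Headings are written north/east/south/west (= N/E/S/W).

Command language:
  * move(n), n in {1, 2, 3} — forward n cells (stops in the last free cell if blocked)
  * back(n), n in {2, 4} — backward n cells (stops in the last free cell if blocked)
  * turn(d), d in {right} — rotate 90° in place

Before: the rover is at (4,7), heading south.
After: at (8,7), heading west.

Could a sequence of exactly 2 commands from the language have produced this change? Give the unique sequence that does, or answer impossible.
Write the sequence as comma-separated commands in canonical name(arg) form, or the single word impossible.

key: order matters: swapping turn(right) and back(4) lands elsewhere
t0: at (4,7), heading south
t=1 turn(right) ⇒ at (4,7), heading west
t=2 back(4) ⇒ at (8,7), heading west
all 36 alternatives checked — unique.

turn(right), back(4)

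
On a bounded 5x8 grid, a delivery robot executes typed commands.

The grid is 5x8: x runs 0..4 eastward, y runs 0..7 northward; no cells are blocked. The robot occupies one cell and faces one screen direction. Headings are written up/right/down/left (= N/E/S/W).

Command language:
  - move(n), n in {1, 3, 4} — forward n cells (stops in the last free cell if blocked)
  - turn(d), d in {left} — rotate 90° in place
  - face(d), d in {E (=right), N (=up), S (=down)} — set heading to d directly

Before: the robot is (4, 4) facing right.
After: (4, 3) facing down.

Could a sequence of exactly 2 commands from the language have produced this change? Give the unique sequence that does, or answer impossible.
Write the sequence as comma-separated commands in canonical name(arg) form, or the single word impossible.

key: running move(1) before face(S) would end elsewhere — order is forced
t0: (4, 4) facing right
[1] after face(S): (4, 4) facing down
[2] after move(1): (4, 3) facing down
no rival 2-sequence matches.

face(S), move(1)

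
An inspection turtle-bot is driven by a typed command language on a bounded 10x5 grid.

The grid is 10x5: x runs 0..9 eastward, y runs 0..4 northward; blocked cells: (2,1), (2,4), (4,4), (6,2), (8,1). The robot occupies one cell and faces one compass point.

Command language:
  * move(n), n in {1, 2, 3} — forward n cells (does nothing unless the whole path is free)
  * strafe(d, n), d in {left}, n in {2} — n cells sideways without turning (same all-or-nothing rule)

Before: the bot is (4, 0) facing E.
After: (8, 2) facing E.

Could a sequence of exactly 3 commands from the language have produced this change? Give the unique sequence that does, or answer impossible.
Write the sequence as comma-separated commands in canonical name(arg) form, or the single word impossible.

key: running move(1) before move(3) would end elsewhere — order is forced
from: (4, 0) facing E
step 1 (move(3)): (7, 0) facing E
step 2 (strafe(left, 2)): (7, 2) facing E
step 3 (move(1)): (8, 2) facing E
all 64 alternatives checked — unique.

move(3), strafe(left, 2), move(1)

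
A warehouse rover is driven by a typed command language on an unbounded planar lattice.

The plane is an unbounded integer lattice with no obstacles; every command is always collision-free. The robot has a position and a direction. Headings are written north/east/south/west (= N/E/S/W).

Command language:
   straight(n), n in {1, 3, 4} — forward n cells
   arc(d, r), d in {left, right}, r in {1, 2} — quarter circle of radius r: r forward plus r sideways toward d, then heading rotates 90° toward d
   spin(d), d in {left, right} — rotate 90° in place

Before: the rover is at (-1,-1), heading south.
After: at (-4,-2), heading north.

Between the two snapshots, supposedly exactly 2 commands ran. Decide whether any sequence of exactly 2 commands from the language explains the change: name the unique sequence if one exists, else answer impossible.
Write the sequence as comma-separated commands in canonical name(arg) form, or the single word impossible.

arc(right, 2), arc(right, 1)

key: position moved to (-4,-2) AND the heading swung to N — translation plus rotation needed
start: at (-1,-1), heading south
t=1 arc(right, 2) ⇒ at (-3,-3), heading west
t=2 arc(right, 1) ⇒ at (-4,-2), heading north
uniquely the one of 81 2-step routes that fits.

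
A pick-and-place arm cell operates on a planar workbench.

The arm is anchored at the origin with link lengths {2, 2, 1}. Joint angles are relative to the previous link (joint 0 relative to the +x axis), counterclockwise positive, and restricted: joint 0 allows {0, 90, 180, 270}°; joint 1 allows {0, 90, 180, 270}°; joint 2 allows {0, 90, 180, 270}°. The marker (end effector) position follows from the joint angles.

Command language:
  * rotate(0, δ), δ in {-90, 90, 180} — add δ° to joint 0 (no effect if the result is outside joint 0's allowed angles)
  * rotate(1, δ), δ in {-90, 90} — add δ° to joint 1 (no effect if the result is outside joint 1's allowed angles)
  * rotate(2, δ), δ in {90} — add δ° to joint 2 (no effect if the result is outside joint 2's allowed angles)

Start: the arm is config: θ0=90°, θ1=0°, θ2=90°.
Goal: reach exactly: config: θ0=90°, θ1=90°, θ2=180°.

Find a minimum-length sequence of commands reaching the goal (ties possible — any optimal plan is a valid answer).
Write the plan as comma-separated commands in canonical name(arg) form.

begin: config: θ0=90°, θ1=0°, θ2=90°
t=1 rotate(1, 90) ⇒ config: θ0=90°, θ1=90°, θ2=90°
t=2 rotate(2, 90) ⇒ config: θ0=90°, θ1=90°, θ2=180°
minimal: 2 command(s), checked below 2.

rotate(1, 90), rotate(2, 90)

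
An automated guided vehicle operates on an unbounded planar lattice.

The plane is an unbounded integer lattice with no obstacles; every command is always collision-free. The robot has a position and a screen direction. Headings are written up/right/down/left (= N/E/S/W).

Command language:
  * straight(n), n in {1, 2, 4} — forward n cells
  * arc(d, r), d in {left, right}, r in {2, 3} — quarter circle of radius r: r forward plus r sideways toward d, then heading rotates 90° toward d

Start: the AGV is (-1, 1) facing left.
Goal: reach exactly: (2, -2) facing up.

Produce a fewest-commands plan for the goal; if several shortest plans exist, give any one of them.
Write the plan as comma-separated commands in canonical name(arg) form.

arc(left, 3), arc(left, 3), arc(left, 3)

t0: (-1, 1) facing left
t=1 arc(left, 3) ⇒ (-4, -2) facing down
t=2 arc(left, 3) ⇒ (-1, -5) facing right
t=3 arc(left, 3) ⇒ (2, -2) facing up
nothing shorter than 3 reaches the goal.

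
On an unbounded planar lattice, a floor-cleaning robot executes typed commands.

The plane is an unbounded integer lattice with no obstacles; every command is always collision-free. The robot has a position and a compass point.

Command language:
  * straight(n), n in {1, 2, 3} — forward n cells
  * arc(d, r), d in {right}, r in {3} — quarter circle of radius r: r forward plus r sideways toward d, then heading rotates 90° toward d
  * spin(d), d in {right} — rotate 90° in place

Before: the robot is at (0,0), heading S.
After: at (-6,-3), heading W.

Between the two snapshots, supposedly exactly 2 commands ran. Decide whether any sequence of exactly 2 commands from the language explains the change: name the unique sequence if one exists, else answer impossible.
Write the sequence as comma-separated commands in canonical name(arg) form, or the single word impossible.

key: position moved to (-6,-3) AND the heading swung to W — translation plus rotation needed
t0: at (0,0), heading S
1. arc(right, 3) → at (-3,-3), heading W
2. straight(3) → at (-6,-3), heading W
all 25 alternatives checked — unique.

arc(right, 3), straight(3)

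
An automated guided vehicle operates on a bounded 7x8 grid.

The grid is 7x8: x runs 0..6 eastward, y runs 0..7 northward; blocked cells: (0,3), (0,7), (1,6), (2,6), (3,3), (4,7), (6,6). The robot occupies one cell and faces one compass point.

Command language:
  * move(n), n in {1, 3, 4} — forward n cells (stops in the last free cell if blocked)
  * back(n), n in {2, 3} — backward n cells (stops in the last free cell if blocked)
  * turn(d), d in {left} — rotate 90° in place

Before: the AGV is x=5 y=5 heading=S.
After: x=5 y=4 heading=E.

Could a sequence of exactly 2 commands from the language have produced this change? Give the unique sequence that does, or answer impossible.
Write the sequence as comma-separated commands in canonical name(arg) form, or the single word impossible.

move(1), turn(left)

key: position moved to (5,4) AND the heading swung to E — translation plus rotation needed
from: x=5 y=5 heading=S
t=1 move(1) ⇒ x=5 y=4 heading=S
t=2 turn(left) ⇒ x=5 y=4 heading=E
all 36 alternatives checked — unique.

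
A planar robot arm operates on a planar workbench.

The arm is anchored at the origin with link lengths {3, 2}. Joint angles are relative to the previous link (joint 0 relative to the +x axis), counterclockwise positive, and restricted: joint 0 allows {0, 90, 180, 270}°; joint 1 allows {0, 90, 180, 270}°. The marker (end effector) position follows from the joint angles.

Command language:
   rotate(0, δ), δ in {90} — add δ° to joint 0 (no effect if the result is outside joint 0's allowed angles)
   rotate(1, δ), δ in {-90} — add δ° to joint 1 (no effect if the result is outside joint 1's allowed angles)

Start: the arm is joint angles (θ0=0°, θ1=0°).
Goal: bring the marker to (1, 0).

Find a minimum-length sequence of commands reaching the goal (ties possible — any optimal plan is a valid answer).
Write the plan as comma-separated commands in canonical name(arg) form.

start: joint angles (θ0=0°, θ1=0°)
[1] after rotate(1, -90): joint angles (θ0=0°, θ1=270°)
[2] after rotate(1, -90): joint angles (θ0=0°, θ1=180°)
no 1-step plan works, so 2 is optimal.

rotate(1, -90), rotate(1, -90)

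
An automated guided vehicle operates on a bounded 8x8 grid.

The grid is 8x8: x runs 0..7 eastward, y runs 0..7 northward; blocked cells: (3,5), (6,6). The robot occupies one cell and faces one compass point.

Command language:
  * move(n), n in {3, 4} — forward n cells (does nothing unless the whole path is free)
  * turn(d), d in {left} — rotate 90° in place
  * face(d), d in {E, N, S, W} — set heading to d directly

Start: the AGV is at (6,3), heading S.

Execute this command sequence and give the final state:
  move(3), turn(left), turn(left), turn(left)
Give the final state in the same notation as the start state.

initial: at (6,3), heading S
[1] after move(3): at (6,0), heading S
[2] after turn(left): at (6,0), heading E
[3] after turn(left): at (6,0), heading N
[4] after turn(left): at (6,0), heading W

at (6,0), heading W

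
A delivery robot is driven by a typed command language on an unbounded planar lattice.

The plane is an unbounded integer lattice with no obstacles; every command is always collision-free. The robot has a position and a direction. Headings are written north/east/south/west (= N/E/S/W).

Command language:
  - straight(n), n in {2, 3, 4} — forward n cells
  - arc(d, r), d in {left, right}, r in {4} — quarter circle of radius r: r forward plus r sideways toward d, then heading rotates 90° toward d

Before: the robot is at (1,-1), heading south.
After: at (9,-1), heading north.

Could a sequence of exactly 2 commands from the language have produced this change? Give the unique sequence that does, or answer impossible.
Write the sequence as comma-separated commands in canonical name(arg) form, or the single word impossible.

key: position moved to (9,-1) AND the heading swung to N — translation plus rotation needed
initial: at (1,-1), heading south
t=1 arc(left, 4) ⇒ at (5,-5), heading east
t=2 arc(left, 4) ⇒ at (9,-1), heading north
uniquely the one of 25 2-step routes that fits.

arc(left, 4), arc(left, 4)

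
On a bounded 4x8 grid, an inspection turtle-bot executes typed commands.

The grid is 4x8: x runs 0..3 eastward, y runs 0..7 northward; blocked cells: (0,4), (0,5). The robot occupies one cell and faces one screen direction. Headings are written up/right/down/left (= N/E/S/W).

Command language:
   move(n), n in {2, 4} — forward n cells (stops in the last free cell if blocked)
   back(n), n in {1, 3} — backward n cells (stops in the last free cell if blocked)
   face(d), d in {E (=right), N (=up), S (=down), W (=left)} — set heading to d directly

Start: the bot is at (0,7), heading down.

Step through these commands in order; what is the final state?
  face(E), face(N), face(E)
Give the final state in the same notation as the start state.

at (0,7), heading right

begin: at (0,7), heading down
1. face(E) → at (0,7), heading right
2. face(N) → at (0,7), heading up
3. face(E) → at (0,7), heading right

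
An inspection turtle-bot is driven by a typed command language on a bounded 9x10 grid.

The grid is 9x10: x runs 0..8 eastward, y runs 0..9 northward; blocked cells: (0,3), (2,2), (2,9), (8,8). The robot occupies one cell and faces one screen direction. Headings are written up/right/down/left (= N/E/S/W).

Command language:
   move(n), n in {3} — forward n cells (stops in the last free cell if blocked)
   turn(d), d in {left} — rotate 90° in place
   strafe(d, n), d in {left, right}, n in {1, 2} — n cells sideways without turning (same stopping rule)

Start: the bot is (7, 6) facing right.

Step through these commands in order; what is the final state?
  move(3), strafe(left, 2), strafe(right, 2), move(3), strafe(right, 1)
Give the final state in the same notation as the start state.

start: (7, 6) facing right
1. move(3) → (8, 6) facing right
2. strafe(left, 2) → (8, 7) facing right
3. strafe(right, 2) → (8, 5) facing right
4. move(3) → (8, 5) facing right
5. strafe(right, 1) → (8, 4) facing right

(8, 4) facing right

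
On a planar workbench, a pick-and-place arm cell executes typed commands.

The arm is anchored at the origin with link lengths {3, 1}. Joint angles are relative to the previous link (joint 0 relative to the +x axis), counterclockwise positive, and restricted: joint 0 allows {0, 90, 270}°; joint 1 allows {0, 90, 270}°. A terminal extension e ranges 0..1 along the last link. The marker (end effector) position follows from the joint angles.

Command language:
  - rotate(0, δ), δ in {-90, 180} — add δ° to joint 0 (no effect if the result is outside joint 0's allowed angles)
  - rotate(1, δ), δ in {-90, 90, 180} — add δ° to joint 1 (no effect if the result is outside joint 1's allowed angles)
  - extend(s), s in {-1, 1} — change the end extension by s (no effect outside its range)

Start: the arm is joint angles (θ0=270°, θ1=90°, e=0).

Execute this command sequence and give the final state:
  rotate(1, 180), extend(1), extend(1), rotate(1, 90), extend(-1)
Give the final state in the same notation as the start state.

joint angles (θ0=270°, θ1=0°, e=0)

from: joint angles (θ0=270°, θ1=90°, e=0)
1. rotate(1, 180) → joint angles (θ0=270°, θ1=270°, e=0)
2. extend(1) → joint angles (θ0=270°, θ1=270°, e=1)
3. extend(1) → joint angles (θ0=270°, θ1=270°, e=1)
4. rotate(1, 90) → joint angles (θ0=270°, θ1=0°, e=1)
5. extend(-1) → joint angles (θ0=270°, θ1=0°, e=0)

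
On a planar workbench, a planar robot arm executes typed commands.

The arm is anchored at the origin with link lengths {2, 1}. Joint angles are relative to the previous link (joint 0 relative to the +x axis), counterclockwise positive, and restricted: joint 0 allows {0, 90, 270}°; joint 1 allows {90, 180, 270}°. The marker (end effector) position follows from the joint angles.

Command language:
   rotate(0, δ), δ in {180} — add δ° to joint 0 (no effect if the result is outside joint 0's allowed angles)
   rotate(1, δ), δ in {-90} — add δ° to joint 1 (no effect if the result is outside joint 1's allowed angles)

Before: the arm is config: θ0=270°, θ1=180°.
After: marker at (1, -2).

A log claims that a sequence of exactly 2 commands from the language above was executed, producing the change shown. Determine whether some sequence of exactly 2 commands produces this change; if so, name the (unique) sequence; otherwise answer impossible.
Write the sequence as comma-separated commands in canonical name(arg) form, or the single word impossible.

initial: config: θ0=270°, θ1=180°
step 1 (rotate(1, -90)): config: θ0=270°, θ1=90°
step 2 (rotate(1, -90)): config: θ0=270°, θ1=90°
uniquely the one of 4 2-step routes that fits.

rotate(1, -90), rotate(1, -90)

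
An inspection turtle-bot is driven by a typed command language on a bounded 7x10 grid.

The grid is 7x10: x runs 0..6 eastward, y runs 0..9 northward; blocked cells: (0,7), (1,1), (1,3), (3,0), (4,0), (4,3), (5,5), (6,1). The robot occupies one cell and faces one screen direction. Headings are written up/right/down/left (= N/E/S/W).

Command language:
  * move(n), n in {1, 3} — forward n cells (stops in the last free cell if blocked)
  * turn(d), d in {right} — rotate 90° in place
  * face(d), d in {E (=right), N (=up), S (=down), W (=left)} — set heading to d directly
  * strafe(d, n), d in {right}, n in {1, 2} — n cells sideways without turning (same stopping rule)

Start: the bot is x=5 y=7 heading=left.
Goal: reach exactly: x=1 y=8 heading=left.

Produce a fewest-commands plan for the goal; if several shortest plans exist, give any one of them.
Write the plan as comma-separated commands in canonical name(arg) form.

t0: x=5 y=7 heading=left
t=1 move(3) ⇒ x=2 y=7 heading=left
t=2 move(3) ⇒ x=1 y=7 heading=left
t=3 strafe(right, 1) ⇒ x=1 y=8 heading=left
no 2-step plan works, so 3 is optimal.

move(3), move(3), strafe(right, 1)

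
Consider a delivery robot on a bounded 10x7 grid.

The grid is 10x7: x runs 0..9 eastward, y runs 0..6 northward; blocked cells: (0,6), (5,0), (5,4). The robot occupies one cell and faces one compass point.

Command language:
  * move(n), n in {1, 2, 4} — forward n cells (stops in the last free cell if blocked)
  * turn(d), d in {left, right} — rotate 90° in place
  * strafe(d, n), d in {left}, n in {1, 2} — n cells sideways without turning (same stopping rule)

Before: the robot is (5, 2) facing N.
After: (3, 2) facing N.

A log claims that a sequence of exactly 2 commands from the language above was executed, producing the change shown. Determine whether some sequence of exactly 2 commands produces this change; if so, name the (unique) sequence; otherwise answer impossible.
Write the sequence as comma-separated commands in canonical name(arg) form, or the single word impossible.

strafe(left, 1), strafe(left, 1)

key: still facing N at the end — nothing in the sequence rotates
start: (5, 2) facing N
1. strafe(left, 1) → (4, 2) facing N
2. strafe(left, 1) → (3, 2) facing N
no other 2-command option fits: unique.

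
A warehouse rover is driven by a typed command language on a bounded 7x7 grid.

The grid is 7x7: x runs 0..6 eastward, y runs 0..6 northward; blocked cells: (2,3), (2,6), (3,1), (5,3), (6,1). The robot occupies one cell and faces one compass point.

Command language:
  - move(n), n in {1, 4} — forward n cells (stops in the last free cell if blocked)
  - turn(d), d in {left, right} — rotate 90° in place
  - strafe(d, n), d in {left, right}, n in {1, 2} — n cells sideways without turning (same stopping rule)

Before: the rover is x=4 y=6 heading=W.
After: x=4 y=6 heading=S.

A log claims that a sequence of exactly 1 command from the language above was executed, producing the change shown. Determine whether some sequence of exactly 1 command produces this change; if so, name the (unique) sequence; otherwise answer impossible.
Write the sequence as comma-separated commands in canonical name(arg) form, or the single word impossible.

key: (4,6) unchanged — the single command moves nothing
t0: x=4 y=6 heading=W
[1] after turn(left): x=4 y=6 heading=S
uniquely the one of 8 1-step routes that fits.

turn(left)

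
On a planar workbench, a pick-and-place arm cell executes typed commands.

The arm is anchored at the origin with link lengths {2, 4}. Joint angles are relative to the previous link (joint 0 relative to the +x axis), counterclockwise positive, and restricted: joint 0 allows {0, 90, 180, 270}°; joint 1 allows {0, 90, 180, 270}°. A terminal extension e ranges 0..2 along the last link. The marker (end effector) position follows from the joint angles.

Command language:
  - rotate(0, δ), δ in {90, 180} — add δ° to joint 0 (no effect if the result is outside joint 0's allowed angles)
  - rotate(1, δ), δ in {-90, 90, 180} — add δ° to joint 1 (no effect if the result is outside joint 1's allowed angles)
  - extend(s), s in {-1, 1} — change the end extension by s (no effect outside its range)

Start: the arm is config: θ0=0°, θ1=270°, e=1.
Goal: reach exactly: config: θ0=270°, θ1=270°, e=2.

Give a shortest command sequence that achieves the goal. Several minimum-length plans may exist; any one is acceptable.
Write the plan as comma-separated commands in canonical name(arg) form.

extend(1), rotate(0, 180), rotate(0, 90)

t0: config: θ0=0°, θ1=270°, e=1
step 1 (extend(1)): config: θ0=0°, θ1=270°, e=2
step 2 (rotate(0, 180)): config: θ0=180°, θ1=270°, e=2
step 3 (rotate(0, 90)): config: θ0=270°, θ1=270°, e=2
shorter routes all fall short; 3 is best.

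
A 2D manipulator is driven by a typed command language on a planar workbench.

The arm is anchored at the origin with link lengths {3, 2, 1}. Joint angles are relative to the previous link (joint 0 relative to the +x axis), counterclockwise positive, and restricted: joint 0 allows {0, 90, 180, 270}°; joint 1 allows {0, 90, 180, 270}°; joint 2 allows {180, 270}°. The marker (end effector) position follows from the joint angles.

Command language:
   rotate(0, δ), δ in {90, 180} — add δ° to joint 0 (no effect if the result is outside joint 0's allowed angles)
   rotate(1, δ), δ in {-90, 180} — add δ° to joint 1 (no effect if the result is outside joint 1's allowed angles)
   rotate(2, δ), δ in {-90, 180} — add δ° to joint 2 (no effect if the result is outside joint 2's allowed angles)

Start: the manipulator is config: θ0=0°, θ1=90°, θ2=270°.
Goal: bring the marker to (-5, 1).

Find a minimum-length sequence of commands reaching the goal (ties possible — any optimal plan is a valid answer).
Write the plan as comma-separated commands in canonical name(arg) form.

t0: config: θ0=0°, θ1=90°, θ2=270°
step 1 (rotate(1, -90)): config: θ0=0°, θ1=0°, θ2=270°
step 2 (rotate(0, 180)): config: θ0=180°, θ1=0°, θ2=270°
no 1-step plan works, so 2 is optimal.

rotate(1, -90), rotate(0, 180)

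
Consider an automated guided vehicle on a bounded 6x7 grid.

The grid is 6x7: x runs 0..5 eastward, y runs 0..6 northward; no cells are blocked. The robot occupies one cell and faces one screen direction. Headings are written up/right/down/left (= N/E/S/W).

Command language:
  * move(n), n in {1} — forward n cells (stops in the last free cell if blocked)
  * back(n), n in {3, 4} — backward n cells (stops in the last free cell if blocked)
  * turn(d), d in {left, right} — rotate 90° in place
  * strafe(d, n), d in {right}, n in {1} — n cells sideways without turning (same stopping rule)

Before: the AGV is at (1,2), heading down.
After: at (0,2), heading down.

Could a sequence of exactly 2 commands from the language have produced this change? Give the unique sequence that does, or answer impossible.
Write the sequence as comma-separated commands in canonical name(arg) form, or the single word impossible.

key: still facing S at the end — nothing in the sequence rotates
start: at (1,2), heading down
1. strafe(right, 1) → at (0,2), heading down
2. strafe(right, 1) → at (0,2), heading down
no rival 2-sequence matches.

strafe(right, 1), strafe(right, 1)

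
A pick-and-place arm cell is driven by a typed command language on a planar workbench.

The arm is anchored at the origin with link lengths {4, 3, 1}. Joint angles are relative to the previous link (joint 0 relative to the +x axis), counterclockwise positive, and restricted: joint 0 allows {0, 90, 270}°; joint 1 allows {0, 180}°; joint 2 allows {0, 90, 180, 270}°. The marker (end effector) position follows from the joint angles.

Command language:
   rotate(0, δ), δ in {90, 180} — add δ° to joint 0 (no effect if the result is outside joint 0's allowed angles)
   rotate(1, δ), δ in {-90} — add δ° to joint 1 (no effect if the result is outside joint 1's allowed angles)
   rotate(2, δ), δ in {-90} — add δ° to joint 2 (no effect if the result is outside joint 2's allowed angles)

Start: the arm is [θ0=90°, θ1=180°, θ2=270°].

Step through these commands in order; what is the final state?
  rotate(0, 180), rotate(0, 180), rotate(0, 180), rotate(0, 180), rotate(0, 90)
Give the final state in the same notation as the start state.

[θ0=90°, θ1=180°, θ2=270°]

initial: [θ0=90°, θ1=180°, θ2=270°]
[1] after rotate(0, 180): [θ0=270°, θ1=180°, θ2=270°]
[2] after rotate(0, 180): [θ0=90°, θ1=180°, θ2=270°]
[3] after rotate(0, 180): [θ0=270°, θ1=180°, θ2=270°]
[4] after rotate(0, 180): [θ0=90°, θ1=180°, θ2=270°]
[5] after rotate(0, 90): [θ0=90°, θ1=180°, θ2=270°]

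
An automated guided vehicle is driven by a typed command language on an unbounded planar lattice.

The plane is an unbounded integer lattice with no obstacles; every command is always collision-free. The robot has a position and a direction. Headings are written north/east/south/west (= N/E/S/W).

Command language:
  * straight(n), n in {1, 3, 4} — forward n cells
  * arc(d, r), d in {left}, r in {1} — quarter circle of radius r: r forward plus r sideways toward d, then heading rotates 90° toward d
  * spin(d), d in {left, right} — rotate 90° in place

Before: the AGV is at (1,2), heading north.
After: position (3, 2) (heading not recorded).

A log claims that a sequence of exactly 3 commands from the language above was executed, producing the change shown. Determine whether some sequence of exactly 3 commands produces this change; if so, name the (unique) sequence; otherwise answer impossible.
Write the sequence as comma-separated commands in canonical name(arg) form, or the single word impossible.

key: order matters: swapping spin(right) and straight(1) lands elsewhere
from: at (1,2), heading north
t=1 spin(right) ⇒ at (1,2), heading east
t=2 straight(1) ⇒ at (2,2), heading east
t=3 straight(1) ⇒ at (3,2), heading east
uniquely the one of 216 3-step routes that fits.

spin(right), straight(1), straight(1)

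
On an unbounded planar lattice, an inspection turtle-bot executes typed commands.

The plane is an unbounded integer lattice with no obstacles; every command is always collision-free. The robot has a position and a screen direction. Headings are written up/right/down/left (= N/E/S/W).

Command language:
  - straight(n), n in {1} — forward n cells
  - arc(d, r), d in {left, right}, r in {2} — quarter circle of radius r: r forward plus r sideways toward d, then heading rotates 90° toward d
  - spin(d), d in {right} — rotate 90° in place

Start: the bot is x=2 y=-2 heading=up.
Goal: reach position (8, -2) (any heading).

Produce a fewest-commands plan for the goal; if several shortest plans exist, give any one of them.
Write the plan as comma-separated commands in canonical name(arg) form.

start: x=2 y=-2 heading=up
1. arc(right, 2) → x=4 y=0 heading=right
2. straight(1) → x=5 y=0 heading=right
3. straight(1) → x=6 y=0 heading=right
4. arc(right, 2) → x=8 y=-2 heading=down
shorter routes all fall short; 4 is best.

arc(right, 2), straight(1), straight(1), arc(right, 2)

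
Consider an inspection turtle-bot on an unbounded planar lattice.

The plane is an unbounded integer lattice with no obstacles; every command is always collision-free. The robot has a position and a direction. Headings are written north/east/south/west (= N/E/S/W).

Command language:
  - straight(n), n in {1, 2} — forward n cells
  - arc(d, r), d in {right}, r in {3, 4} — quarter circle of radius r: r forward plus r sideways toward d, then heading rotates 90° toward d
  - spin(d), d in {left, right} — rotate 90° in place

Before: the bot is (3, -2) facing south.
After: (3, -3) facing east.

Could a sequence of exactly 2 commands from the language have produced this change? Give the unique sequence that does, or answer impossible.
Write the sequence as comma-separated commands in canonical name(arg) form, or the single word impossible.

straight(1), spin(left)

key: position moved to (3,-3) AND the heading swung to E — translation plus rotation needed
start: (3, -2) facing south
t=1 straight(1) ⇒ (3, -3) facing south
t=2 spin(left) ⇒ (3, -3) facing east
no rival 2-sequence matches.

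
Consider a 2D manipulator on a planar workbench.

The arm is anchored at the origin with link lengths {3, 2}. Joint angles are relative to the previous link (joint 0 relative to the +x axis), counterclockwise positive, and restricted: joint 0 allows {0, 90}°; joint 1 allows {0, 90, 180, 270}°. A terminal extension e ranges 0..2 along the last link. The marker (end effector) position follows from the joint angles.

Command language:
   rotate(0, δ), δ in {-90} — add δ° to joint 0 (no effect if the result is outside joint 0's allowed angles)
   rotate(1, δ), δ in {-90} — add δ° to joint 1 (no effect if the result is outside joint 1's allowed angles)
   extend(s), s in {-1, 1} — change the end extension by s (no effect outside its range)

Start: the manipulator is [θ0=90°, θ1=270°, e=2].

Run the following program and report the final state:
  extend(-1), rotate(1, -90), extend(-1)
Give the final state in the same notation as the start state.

start: [θ0=90°, θ1=270°, e=2]
[1] after extend(-1): [θ0=90°, θ1=270°, e=1]
[2] after rotate(1, -90): [θ0=90°, θ1=180°, e=1]
[3] after extend(-1): [θ0=90°, θ1=180°, e=0]

[θ0=90°, θ1=180°, e=0]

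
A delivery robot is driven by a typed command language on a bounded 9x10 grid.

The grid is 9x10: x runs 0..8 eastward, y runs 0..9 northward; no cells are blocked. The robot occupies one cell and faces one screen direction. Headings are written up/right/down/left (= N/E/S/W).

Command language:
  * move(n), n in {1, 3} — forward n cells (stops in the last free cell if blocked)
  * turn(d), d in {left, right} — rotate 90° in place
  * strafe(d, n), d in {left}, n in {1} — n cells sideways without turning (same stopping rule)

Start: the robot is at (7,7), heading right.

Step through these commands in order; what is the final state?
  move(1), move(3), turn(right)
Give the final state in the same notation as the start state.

at (8,7), heading down

initial: at (7,7), heading right
step 1 (move(1)): at (8,7), heading right
step 2 (move(3)): at (8,7), heading right
step 3 (turn(right)): at (8,7), heading down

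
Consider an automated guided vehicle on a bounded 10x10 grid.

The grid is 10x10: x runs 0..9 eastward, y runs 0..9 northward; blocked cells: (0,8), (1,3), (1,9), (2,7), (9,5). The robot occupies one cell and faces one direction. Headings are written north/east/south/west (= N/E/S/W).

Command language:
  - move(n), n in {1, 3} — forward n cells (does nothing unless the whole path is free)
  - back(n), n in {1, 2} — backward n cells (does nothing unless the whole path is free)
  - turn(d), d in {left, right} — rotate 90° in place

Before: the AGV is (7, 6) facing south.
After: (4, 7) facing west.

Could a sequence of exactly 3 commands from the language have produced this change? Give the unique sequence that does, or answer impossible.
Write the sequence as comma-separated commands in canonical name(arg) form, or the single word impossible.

key: running move(3) before back(1) would end elsewhere — order is forced
begin: (7, 6) facing south
step 1 (back(1)): (7, 7) facing south
step 2 (turn(right)): (7, 7) facing west
step 3 (move(3)): (4, 7) facing west
no other 3-command option fits: unique.

back(1), turn(right), move(3)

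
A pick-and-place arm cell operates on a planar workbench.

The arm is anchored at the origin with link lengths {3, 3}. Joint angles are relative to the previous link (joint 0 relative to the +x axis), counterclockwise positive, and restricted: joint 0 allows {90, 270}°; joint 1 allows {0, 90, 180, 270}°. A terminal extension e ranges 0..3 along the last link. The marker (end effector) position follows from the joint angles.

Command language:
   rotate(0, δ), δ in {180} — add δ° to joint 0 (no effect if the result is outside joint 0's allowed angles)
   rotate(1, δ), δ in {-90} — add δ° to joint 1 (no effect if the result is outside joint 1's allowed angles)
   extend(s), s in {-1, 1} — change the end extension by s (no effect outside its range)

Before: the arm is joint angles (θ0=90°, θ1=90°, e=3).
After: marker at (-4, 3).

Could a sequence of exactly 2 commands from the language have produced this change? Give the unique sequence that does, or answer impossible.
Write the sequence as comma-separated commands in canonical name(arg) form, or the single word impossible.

begin: joint angles (θ0=90°, θ1=90°, e=3)
step 1 (extend(-1)): joint angles (θ0=90°, θ1=90°, e=2)
step 2 (extend(-1)): joint angles (θ0=90°, θ1=90°, e=1)
no rival 2-sequence matches.

extend(-1), extend(-1)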